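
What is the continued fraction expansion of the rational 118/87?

[1; 2, 1, 4, 6]

Run the Euclidean algorithm on 118 and 87; the successive quotients are the partial quotients a_0, a_1, ... (each step inverts the fractional part left over by the previous one):
  118 = 1*87 + 31, so a_0 = 1.
  87 = 2*31 + 25, so a_1 = 2.
  31 = 1*25 + 6, so a_2 = 1.
  25 = 4*6 + 1, so a_3 = 4.
  6 = 6*1 + 0, so a_4 = 6.
The remainder reaches 0 after 5 divisions, so the expansion has 5 partial quotients, read off in order.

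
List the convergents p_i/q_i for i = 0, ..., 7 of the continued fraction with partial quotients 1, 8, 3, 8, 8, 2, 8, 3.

Using the convergent recurrence p_i = a_i*p_{i-1} + p_{i-2}, q_i = a_i*q_{i-1} + q_{i-2} with p_{-2}=0, p_{-1}=1, q_{-2}=1, q_{-1}=0:
  i=0: a_0=1, p_0 = 1*1 + 0 = 1, q_0 = 1*0 + 1 = 1.
  i=1: a_1=8, p_1 = 8*1 + 1 = 9, q_1 = 8*1 + 0 = 8.
  i=2: a_2=3, p_2 = 3*9 + 1 = 28, q_2 = 3*8 + 1 = 25.
  i=3: a_3=8, p_3 = 8*28 + 9 = 233, q_3 = 8*25 + 8 = 208.
  i=4: a_4=8, p_4 = 8*233 + 28 = 1892, q_4 = 8*208 + 25 = 1689.
  i=5: a_5=2, p_5 = 2*1892 + 233 = 4017, q_5 = 2*1689 + 208 = 3586.
  i=6: a_6=8, p_6 = 8*4017 + 1892 = 34028, q_6 = 8*3586 + 1689 = 30377.
  i=7: a_7=3, p_7 = 3*34028 + 4017 = 106101, q_7 = 3*30377 + 3586 = 94717.

1/1, 9/8, 28/25, 233/208, 1892/1689, 4017/3586, 34028/30377, 106101/94717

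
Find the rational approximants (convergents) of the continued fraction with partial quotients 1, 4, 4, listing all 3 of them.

Using the convergent recurrence p_i = a_i*p_{i-1} + p_{i-2}, q_i = a_i*q_{i-1} + q_{i-2} with p_{-2}=0, p_{-1}=1, q_{-2}=1, q_{-1}=0:
  i=0: a_0=1, p_0 = 1*1 + 0 = 1, q_0 = 1*0 + 1 = 1.
  i=1: a_1=4, p_1 = 4*1 + 1 = 5, q_1 = 4*1 + 0 = 4.
  i=2: a_2=4, p_2 = 4*5 + 1 = 21, q_2 = 4*4 + 1 = 17.

1/1, 5/4, 21/17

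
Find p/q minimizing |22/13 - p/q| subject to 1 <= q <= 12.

17/10

Expand x = 22/13 as a continued fraction with the Euclidean algorithm:
  22 = 1*13 + 9, so a_0 = 1.
  13 = 1*9 + 4, so a_1 = 1.
  9 = 2*4 + 1, so a_2 = 2.
  4 = 4*1 + 0, so a_3 = 4.
so x = [1; 1, 2, 4].
Convergents (p_i = a_i*p_{i-1} + p_{i-2}, q_i = a_i*q_{i-1} + q_{i-2} with p_{-2}=0, p_{-1}=1, q_{-2}=1, q_{-1}=0), until the denominator exceeds 12:
  i=0: a_0=1, p_0 = 1*1 + 0 = 1, q_0 = 1*0 + 1 = 1.
  i=1: a_1=1, p_1 = 1*1 + 1 = 2, q_1 = 1*1 + 0 = 1.
  i=2: a_2=2, p_2 = 2*2 + 1 = 5, q_2 = 2*1 + 1 = 3.
  i=3: a_3=4, p_3 = 4*5 + 2 = 22, q_3 = 4*3 + 1 = 13.
q_3 = 13 > 12, so the last convergent with denominator <= 12 is p_2/q_2 = 5/3.
The closest fraction with denominator <= 12 is either p_2/q_2 or the intermediate fraction (k*p_2 + p_1)/(k*q_2 + q_1) with the largest k >= 1 whose denominator stays <= 12; these approach x as k grows, and every other convergent or intermediate fraction in range is farther away.
Largest k: floor((12 - q_1)/q_2) = floor((12 - 1)/3) = 3.
That gives (3*5 + 2)/(3*3 + 1) = 17/10.
Compare the errors: |x - 5/3| = |22*3 - 5*13|/(13*3) = 1/39, and |x - 17/10| = |22*10 - 17*13|/(13*10) = 1/130.
Cross-multiplying, 1*39 = 39 < 130 = 1*130, so 1/130 is smaller: the intermediate fraction 17/10 is closer to x than 5/3.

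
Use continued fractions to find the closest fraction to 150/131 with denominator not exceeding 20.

8/7

Expand x = 150/131 as a continued fraction with the Euclidean algorithm:
  150 = 1*131 + 19, so a_0 = 1.
  131 = 6*19 + 17, so a_1 = 6.
  19 = 1*17 + 2, so a_2 = 1.
  17 = 8*2 + 1, so a_3 = 8.
  2 = 2*1 + 0, so a_4 = 2.
so x = [1; 6, 1, 8, 2].
Convergents (p_i = a_i*p_{i-1} + p_{i-2}, q_i = a_i*q_{i-1} + q_{i-2} with p_{-2}=0, p_{-1}=1, q_{-2}=1, q_{-1}=0), until the denominator exceeds 20:
  i=0: a_0=1, p_0 = 1*1 + 0 = 1, q_0 = 1*0 + 1 = 1.
  i=1: a_1=6, p_1 = 6*1 + 1 = 7, q_1 = 6*1 + 0 = 6.
  i=2: a_2=1, p_2 = 1*7 + 1 = 8, q_2 = 1*6 + 1 = 7.
  i=3: a_3=8, p_3 = 8*8 + 7 = 71, q_3 = 8*7 + 6 = 62.
q_3 = 62 > 20, so the last convergent with denominator <= 20 is p_2/q_2 = 8/7.
The closest fraction with denominator <= 20 is either p_2/q_2 or the intermediate fraction (k*p_2 + p_1)/(k*q_2 + q_1) with the largest k >= 1 whose denominator stays <= 20; these approach x as k grows, and every other convergent or intermediate fraction in range is farther away.
Largest k: floor((20 - q_1)/q_2) = floor((20 - 6)/7) = 2.
That gives (2*8 + 7)/(2*7 + 6) = 23/20.
Compare the errors: |x - 8/7| = |150*7 - 8*131|/(131*7) = 2/917, and |x - 23/20| = |150*20 - 23*131|/(131*20) = 13/2620.
Cross-multiplying, 2*2620 = 5240 < 11921 = 13*917, so 2/917 is smaller: the convergent 8/7 is closer to x than 23/20.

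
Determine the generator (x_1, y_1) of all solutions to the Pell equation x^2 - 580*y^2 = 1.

(x, y) = (289, 12)

First expand sqrt(580) as a continued fraction. With x_i = (sqrt(580) + m_i)/d_i and (m_0, d_0) = (0, 1): a_0 = floor(sqrt(580)) = 24, since 24^2 = 576 <= 580 < 625 = 25^2.
Iterate m_{i+1} = d_i*a_i - m_i, d_{i+1} = (580 - m_{i+1}^2)/d_i, a_{i+1} = floor((a_0 + m_{i+1})/d_{i+1}):
  m_1 = 1*24 - 0 = 24, d_1 = (580 - 24^2)/1 = 4/1 = 4, a_1 = floor((24 + 24)/4) = 12.
  m_2 = 4*12 - 24 = 24, d_2 = (580 - 24^2)/4 = 4/4 = 1, a_2 = floor((24 + 24)/1) = 48.
  m_3 = 1*48 - 24 = 24, d_3 = (580 - 24^2)/1 = 4/1 = 4: (m_3, d_3) = (m_1, d_1) = (24, 4), so from here the quotients repeat a_1, a_2; the period length is 2.
So sqrt(580) = [24; (12, 48)] with period length k = 2.
k is even, so the fundamental solution of x^2 - 580y^2 = 1 is (p_{k-1}, q_{k-1}) = (p_1, q_1); compute convergents through index 1.
Convergents (p_i = a_i*p_{i-1} + p_{i-2}, q_i = a_i*q_{i-1} + q_{i-2} with p_{-2}=0, p_{-1}=1, q_{-2}=1, q_{-1}=0):
  i=0: a_0=24, p_0 = 24*1 + 0 = 24, q_0 = 24*0 + 1 = 1.
  i=1: a_1=12, p_1 = 12*24 + 1 = 289, q_1 = 12*1 + 0 = 12.
Check: 289^2 - 580*12^2 = 83521 - 83520 = 1, so (x, y) = (289, 12) solves the equation, and by the theorem it is the least positive solution.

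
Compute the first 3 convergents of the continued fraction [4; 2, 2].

Using the convergent recurrence p_i = a_i*p_{i-1} + p_{i-2}, q_i = a_i*q_{i-1} + q_{i-2} with p_{-2}=0, p_{-1}=1, q_{-2}=1, q_{-1}=0:
  i=0: a_0=4, p_0 = 4*1 + 0 = 4, q_0 = 4*0 + 1 = 1.
  i=1: a_1=2, p_1 = 2*4 + 1 = 9, q_1 = 2*1 + 0 = 2.
  i=2: a_2=2, p_2 = 2*9 + 4 = 22, q_2 = 2*2 + 1 = 5.

4/1, 9/2, 22/5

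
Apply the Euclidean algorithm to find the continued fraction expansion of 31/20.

Run the Euclidean algorithm on 31 and 20; the successive quotients are the partial quotients a_0, a_1, ... (each step inverts the fractional part left over by the previous one):
  31 = 1*20 + 11, so a_0 = 1.
  20 = 1*11 + 9, so a_1 = 1.
  11 = 1*9 + 2, so a_2 = 1.
  9 = 4*2 + 1, so a_3 = 4.
  2 = 2*1 + 0, so a_4 = 2.
The remainder reaches 0 after 5 divisions, so the expansion has 5 partial quotients, read off in order.

[1; 1, 1, 4, 2]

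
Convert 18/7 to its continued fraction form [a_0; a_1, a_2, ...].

[2; 1, 1, 3]

Run the Euclidean algorithm on 18 and 7; the successive quotients are the partial quotients a_0, a_1, ... (each step inverts the fractional part left over by the previous one):
  18 = 2*7 + 4, so a_0 = 2.
  7 = 1*4 + 3, so a_1 = 1.
  4 = 1*3 + 1, so a_2 = 1.
  3 = 3*1 + 0, so a_3 = 3.
The remainder reaches 0 after 4 divisions, so the expansion has 4 partial quotients, read off in order.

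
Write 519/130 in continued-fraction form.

Run the Euclidean algorithm on 519 and 130; the successive quotients are the partial quotients a_0, a_1, ... (each step inverts the fractional part left over by the previous one):
  519 = 3*130 + 129, so a_0 = 3.
  130 = 1*129 + 1, so a_1 = 1.
  129 = 129*1 + 0, so a_2 = 129.
The remainder reaches 0 after 3 divisions, so the expansion has 3 partial quotients, read off in order.

[3; 1, 129]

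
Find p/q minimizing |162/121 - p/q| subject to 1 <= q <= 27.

Expand x = 162/121 as a continued fraction with the Euclidean algorithm:
  162 = 1*121 + 41, so a_0 = 1.
  121 = 2*41 + 39, so a_1 = 2.
  41 = 1*39 + 2, so a_2 = 1.
  39 = 19*2 + 1, so a_3 = 19.
  2 = 2*1 + 0, so a_4 = 2.
so x = [1; 2, 1, 19, 2].
Convergents (p_i = a_i*p_{i-1} + p_{i-2}, q_i = a_i*q_{i-1} + q_{i-2} with p_{-2}=0, p_{-1}=1, q_{-2}=1, q_{-1}=0), until the denominator exceeds 27:
  i=0: a_0=1, p_0 = 1*1 + 0 = 1, q_0 = 1*0 + 1 = 1.
  i=1: a_1=2, p_1 = 2*1 + 1 = 3, q_1 = 2*1 + 0 = 2.
  i=2: a_2=1, p_2 = 1*3 + 1 = 4, q_2 = 1*2 + 1 = 3.
  i=3: a_3=19, p_3 = 19*4 + 3 = 79, q_3 = 19*3 + 2 = 59.
q_3 = 59 > 27, so the last convergent with denominator <= 27 is p_2/q_2 = 4/3.
The closest fraction with denominator <= 27 is either p_2/q_2 or the intermediate fraction (k*p_2 + p_1)/(k*q_2 + q_1) with the largest k >= 1 whose denominator stays <= 27; these approach x as k grows, and every other convergent or intermediate fraction in range is farther away.
Largest k: floor((27 - q_1)/q_2) = floor((27 - 2)/3) = 8.
That gives (8*4 + 3)/(8*3 + 2) = 35/26.
Compare the errors: |x - 4/3| = |162*3 - 4*121|/(121*3) = 2/363, and |x - 35/26| = |162*26 - 35*121|/(121*26) = 23/3146.
Cross-multiplying, 2*3146 = 6292 < 8349 = 23*363, so 2/363 is smaller: the convergent 4/3 is closer to x than 35/26.

4/3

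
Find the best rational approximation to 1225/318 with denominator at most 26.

Expand x = 1225/318 as a continued fraction with the Euclidean algorithm:
  1225 = 3*318 + 271, so a_0 = 3.
  318 = 1*271 + 47, so a_1 = 1.
  271 = 5*47 + 36, so a_2 = 5.
  47 = 1*36 + 11, so a_3 = 1.
  36 = 3*11 + 3, so a_4 = 3.
  11 = 3*3 + 2, so a_5 = 3.
  3 = 1*2 + 1, so a_6 = 1.
  2 = 2*1 + 0, so a_7 = 2.
so x = [3; 1, 5, 1, 3, 3, 1, 2].
Convergents (p_i = a_i*p_{i-1} + p_{i-2}, q_i = a_i*q_{i-1} + q_{i-2} with p_{-2}=0, p_{-1}=1, q_{-2}=1, q_{-1}=0), until the denominator exceeds 26:
  i=0: a_0=3, p_0 = 3*1 + 0 = 3, q_0 = 3*0 + 1 = 1.
  i=1: a_1=1, p_1 = 1*3 + 1 = 4, q_1 = 1*1 + 0 = 1.
  i=2: a_2=5, p_2 = 5*4 + 3 = 23, q_2 = 5*1 + 1 = 6.
  i=3: a_3=1, p_3 = 1*23 + 4 = 27, q_3 = 1*6 + 1 = 7.
  i=4: a_4=3, p_4 = 3*27 + 23 = 104, q_4 = 3*7 + 6 = 27.
q_4 = 27 > 26, so the last convergent with denominator <= 26 is p_3/q_3 = 27/7.
The closest fraction with denominator <= 26 is either p_3/q_3 or the intermediate fraction (k*p_3 + p_2)/(k*q_3 + q_2) with the largest k >= 1 whose denominator stays <= 26; these approach x as k grows, and every other convergent or intermediate fraction in range is farther away.
Largest k: floor((26 - q_2)/q_3) = floor((26 - 6)/7) = 2.
That gives (2*27 + 23)/(2*7 + 6) = 77/20.
Compare the errors: |x - 27/7| = |1225*7 - 27*318|/(318*7) = 11/2226, and |x - 77/20| = |1225*20 - 77*318|/(318*20) = 14/6360.
Cross-multiplying, 14*2226 = 31164 < 69960 = 11*6360, so 14/6360 is smaller: the intermediate fraction 77/20 is closer to x than 27/7.

77/20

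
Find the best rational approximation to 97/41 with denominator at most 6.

7/3

Expand x = 97/41 as a continued fraction with the Euclidean algorithm:
  97 = 2*41 + 15, so a_0 = 2.
  41 = 2*15 + 11, so a_1 = 2.
  15 = 1*11 + 4, so a_2 = 1.
  11 = 2*4 + 3, so a_3 = 2.
  4 = 1*3 + 1, so a_4 = 1.
  3 = 3*1 + 0, so a_5 = 3.
so x = [2; 2, 1, 2, 1, 3].
Convergents (p_i = a_i*p_{i-1} + p_{i-2}, q_i = a_i*q_{i-1} + q_{i-2} with p_{-2}=0, p_{-1}=1, q_{-2}=1, q_{-1}=0), until the denominator exceeds 6:
  i=0: a_0=2, p_0 = 2*1 + 0 = 2, q_0 = 2*0 + 1 = 1.
  i=1: a_1=2, p_1 = 2*2 + 1 = 5, q_1 = 2*1 + 0 = 2.
  i=2: a_2=1, p_2 = 1*5 + 2 = 7, q_2 = 1*2 + 1 = 3.
  i=3: a_3=2, p_3 = 2*7 + 5 = 19, q_3 = 2*3 + 2 = 8.
q_3 = 8 > 6, so the last convergent with denominator <= 6 is p_2/q_2 = 7/3.
The closest fraction with denominator <= 6 is either p_2/q_2 or the intermediate fraction (k*p_2 + p_1)/(k*q_2 + q_1) with the largest k >= 1 whose denominator stays <= 6; these approach x as k grows, and every other convergent or intermediate fraction in range is farther away.
Largest k: floor((6 - q_1)/q_2) = floor((6 - 2)/3) = 1.
That gives (1*7 + 5)/(1*3 + 2) = 12/5.
Compare the errors: |x - 7/3| = |97*3 - 7*41|/(41*3) = 4/123, and |x - 12/5| = |97*5 - 12*41|/(41*5) = 7/205.
Cross-multiplying, 4*205 = 820 < 861 = 7*123, so 4/123 is smaller: the convergent 7/3 is closer to x than 12/5.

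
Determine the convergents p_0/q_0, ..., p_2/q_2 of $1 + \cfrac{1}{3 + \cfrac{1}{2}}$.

1/1, 4/3, 9/7

Using the convergent recurrence p_i = a_i*p_{i-1} + p_{i-2}, q_i = a_i*q_{i-1} + q_{i-2} with p_{-2}=0, p_{-1}=1, q_{-2}=1, q_{-1}=0:
  i=0: a_0=1, p_0 = 1*1 + 0 = 1, q_0 = 1*0 + 1 = 1.
  i=1: a_1=3, p_1 = 3*1 + 1 = 4, q_1 = 3*1 + 0 = 3.
  i=2: a_2=2, p_2 = 2*4 + 1 = 9, q_2 = 2*3 + 1 = 7.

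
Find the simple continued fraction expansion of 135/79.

[1; 1, 2, 2, 3, 3]

Run the Euclidean algorithm on 135 and 79; the successive quotients are the partial quotients a_0, a_1, ... (each step inverts the fractional part left over by the previous one):
  135 = 1*79 + 56, so a_0 = 1.
  79 = 1*56 + 23, so a_1 = 1.
  56 = 2*23 + 10, so a_2 = 2.
  23 = 2*10 + 3, so a_3 = 2.
  10 = 3*3 + 1, so a_4 = 3.
  3 = 3*1 + 0, so a_5 = 3.
The remainder reaches 0 after 6 divisions, so the expansion has 6 partial quotients, read off in order.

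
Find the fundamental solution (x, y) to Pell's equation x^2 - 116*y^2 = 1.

First expand sqrt(116) as a continued fraction. With x_i = (sqrt(116) + m_i)/d_i and (m_0, d_0) = (0, 1): a_0 = floor(sqrt(116)) = 10, since 10^2 = 100 <= 116 < 121 = 11^2.
Iterate m_{i+1} = d_i*a_i - m_i, d_{i+1} = (116 - m_{i+1}^2)/d_i, a_{i+1} = floor((a_0 + m_{i+1})/d_{i+1}):
  m_1 = 1*10 - 0 = 10, d_1 = (116 - 10^2)/1 = 16/1 = 16, a_1 = floor((10 + 10)/16) = 1.
  m_2 = 16*1 - 10 = 6, d_2 = (116 - 6^2)/16 = 80/16 = 5, a_2 = floor((10 + 6)/5) = 3.
  m_3 = 5*3 - 6 = 9, d_3 = (116 - 9^2)/5 = 35/5 = 7, a_3 = floor((10 + 9)/7) = 2.
  m_4 = 7*2 - 9 = 5, d_4 = (116 - 5^2)/7 = 91/7 = 13, a_4 = floor((10 + 5)/13) = 1.
  m_5 = 13*1 - 5 = 8, d_5 = (116 - 8^2)/13 = 52/13 = 4, a_5 = floor((10 + 8)/4) = 4.
  m_6 = 4*4 - 8 = 8, d_6 = (116 - 8^2)/4 = 52/4 = 13, a_6 = floor((10 + 8)/13) = 1.
  m_7 = 13*1 - 8 = 5, d_7 = (116 - 5^2)/13 = 91/13 = 7, a_7 = floor((10 + 5)/7) = 2.
  m_8 = 7*2 - 5 = 9, d_8 = (116 - 9^2)/7 = 35/7 = 5, a_8 = floor((10 + 9)/5) = 3.
  m_9 = 5*3 - 9 = 6, d_9 = (116 - 6^2)/5 = 80/5 = 16, a_9 = floor((10 + 6)/16) = 1.
  m_10 = 16*1 - 6 = 10, d_10 = (116 - 10^2)/16 = 16/16 = 1, a_10 = floor((10 + 10)/1) = 20.
  m_11 = 1*20 - 10 = 10, d_11 = (116 - 10^2)/1 = 16/1 = 16: (m_11, d_11) = (m_1, d_1) = (10, 16), so from here the quotients repeat a_1, ..., a_10; the period length is 10.
So sqrt(116) = [10; (1, 3, 2, 1, 4, 1, 2, 3, 1, 20)] with period length k = 10.
k is even, so the fundamental solution of x^2 - 116y^2 = 1 is (p_{k-1}, q_{k-1}) = (p_9, q_9); compute convergents through index 9.
Convergents (p_i = a_i*p_{i-1} + p_{i-2}, q_i = a_i*q_{i-1} + q_{i-2} with p_{-2}=0, p_{-1}=1, q_{-2}=1, q_{-1}=0):
  i=0: a_0=10, p_0 = 10*1 + 0 = 10, q_0 = 10*0 + 1 = 1.
  i=1: a_1=1, p_1 = 1*10 + 1 = 11, q_1 = 1*1 + 0 = 1.
  i=2: a_2=3, p_2 = 3*11 + 10 = 43, q_2 = 3*1 + 1 = 4.
  i=3: a_3=2, p_3 = 2*43 + 11 = 97, q_3 = 2*4 + 1 = 9.
  i=4: a_4=1, p_4 = 1*97 + 43 = 140, q_4 = 1*9 + 4 = 13.
  i=5: a_5=4, p_5 = 4*140 + 97 = 657, q_5 = 4*13 + 9 = 61.
  i=6: a_6=1, p_6 = 1*657 + 140 = 797, q_6 = 1*61 + 13 = 74.
  i=7: a_7=2, p_7 = 2*797 + 657 = 2251, q_7 = 2*74 + 61 = 209.
  i=8: a_8=3, p_8 = 3*2251 + 797 = 7550, q_8 = 3*209 + 74 = 701.
  i=9: a_9=1, p_9 = 1*7550 + 2251 = 9801, q_9 = 1*701 + 209 = 910.
Check: 9801^2 - 116*910^2 = 96059601 - 96059600 = 1, so (x, y) = (9801, 910) solves the equation, and by the theorem it is the least positive solution.

(x, y) = (9801, 910)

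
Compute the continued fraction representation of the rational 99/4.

[24; 1, 3]

Run the Euclidean algorithm on 99 and 4; the successive quotients are the partial quotients a_0, a_1, ... (each step inverts the fractional part left over by the previous one):
  99 = 24*4 + 3, so a_0 = 24.
  4 = 1*3 + 1, so a_1 = 1.
  3 = 3*1 + 0, so a_2 = 3.
The remainder reaches 0 after 3 divisions, so the expansion has 3 partial quotients, read off in order.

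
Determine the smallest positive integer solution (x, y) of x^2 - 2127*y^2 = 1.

First expand sqrt(2127) as a continued fraction. With x_i = (sqrt(2127) + m_i)/d_i and (m_0, d_0) = (0, 1): a_0 = floor(sqrt(2127)) = 46, since 46^2 = 2116 <= 2127 < 2209 = 47^2.
Iterate m_{i+1} = d_i*a_i - m_i, d_{i+1} = (2127 - m_{i+1}^2)/d_i, a_{i+1} = floor((a_0 + m_{i+1})/d_{i+1}):
  m_1 = 1*46 - 0 = 46, d_1 = (2127 - 46^2)/1 = 11/1 = 11, a_1 = floor((46 + 46)/11) = 8.
  m_2 = 11*8 - 46 = 42, d_2 = (2127 - 42^2)/11 = 363/11 = 33, a_2 = floor((46 + 42)/33) = 2.
  m_3 = 33*2 - 42 = 24, d_3 = (2127 - 24^2)/33 = 1551/33 = 47, a_3 = floor((46 + 24)/47) = 1.
  m_4 = 47*1 - 24 = 23, d_4 = (2127 - 23^2)/47 = 1598/47 = 34, a_4 = floor((46 + 23)/34) = 2.
  m_5 = 34*2 - 23 = 45, d_5 = (2127 - 45^2)/34 = 102/34 = 3, a_5 = floor((46 + 45)/3) = 30.
  m_6 = 3*30 - 45 = 45, d_6 = (2127 - 45^2)/3 = 102/3 = 34, a_6 = floor((46 + 45)/34) = 2.
  m_7 = 34*2 - 45 = 23, d_7 = (2127 - 23^2)/34 = 1598/34 = 47, a_7 = floor((46 + 23)/47) = 1.
  m_8 = 47*1 - 23 = 24, d_8 = (2127 - 24^2)/47 = 1551/47 = 33, a_8 = floor((46 + 24)/33) = 2.
  m_9 = 33*2 - 24 = 42, d_9 = (2127 - 42^2)/33 = 363/33 = 11, a_9 = floor((46 + 42)/11) = 8.
  m_10 = 11*8 - 42 = 46, d_10 = (2127 - 46^2)/11 = 11/11 = 1, a_10 = floor((46 + 46)/1) = 92.
  m_11 = 1*92 - 46 = 46, d_11 = (2127 - 46^2)/1 = 11/1 = 11: (m_11, d_11) = (m_1, d_1) = (46, 11), so from here the quotients repeat a_1, ..., a_10; the period length is 10.
So sqrt(2127) = [46; (8, 2, 1, 2, 30, 2, 1, 2, 8, 92)] with period length k = 10.
k is even, so the fundamental solution of x^2 - 2127y^2 = 1 is (p_{k-1}, q_{k-1}) = (p_9, q_9); compute convergents through index 9.
Convergents (p_i = a_i*p_{i-1} + p_{i-2}, q_i = a_i*q_{i-1} + q_{i-2} with p_{-2}=0, p_{-1}=1, q_{-2}=1, q_{-1}=0):
  i=0: a_0=46, p_0 = 46*1 + 0 = 46, q_0 = 46*0 + 1 = 1.
  i=1: a_1=8, p_1 = 8*46 + 1 = 369, q_1 = 8*1 + 0 = 8.
  i=2: a_2=2, p_2 = 2*369 + 46 = 784, q_2 = 2*8 + 1 = 17.
  i=3: a_3=1, p_3 = 1*784 + 369 = 1153, q_3 = 1*17 + 8 = 25.
  i=4: a_4=2, p_4 = 2*1153 + 784 = 3090, q_4 = 2*25 + 17 = 67.
  i=5: a_5=30, p_5 = 30*3090 + 1153 = 93853, q_5 = 30*67 + 25 = 2035.
  i=6: a_6=2, p_6 = 2*93853 + 3090 = 190796, q_6 = 2*2035 + 67 = 4137.
  i=7: a_7=1, p_7 = 1*190796 + 93853 = 284649, q_7 = 1*4137 + 2035 = 6172.
  i=8: a_8=2, p_8 = 2*284649 + 190796 = 760094, q_8 = 2*6172 + 4137 = 16481.
  i=9: a_9=8, p_9 = 8*760094 + 284649 = 6365401, q_9 = 8*16481 + 6172 = 138020.
Check: 6365401^2 - 2127*138020^2 = 40518329890801 - 40518329890800 = 1, so (x, y) = (6365401, 138020) solves the equation, and by the theorem it is the least positive solution.

(x, y) = (6365401, 138020)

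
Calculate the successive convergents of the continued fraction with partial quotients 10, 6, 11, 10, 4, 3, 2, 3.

10/1, 61/6, 681/67, 6871/676, 28165/2771, 91366/8989, 210897/20749, 724057/71236

Using the convergent recurrence p_i = a_i*p_{i-1} + p_{i-2}, q_i = a_i*q_{i-1} + q_{i-2} with p_{-2}=0, p_{-1}=1, q_{-2}=1, q_{-1}=0:
  i=0: a_0=10, p_0 = 10*1 + 0 = 10, q_0 = 10*0 + 1 = 1.
  i=1: a_1=6, p_1 = 6*10 + 1 = 61, q_1 = 6*1 + 0 = 6.
  i=2: a_2=11, p_2 = 11*61 + 10 = 681, q_2 = 11*6 + 1 = 67.
  i=3: a_3=10, p_3 = 10*681 + 61 = 6871, q_3 = 10*67 + 6 = 676.
  i=4: a_4=4, p_4 = 4*6871 + 681 = 28165, q_4 = 4*676 + 67 = 2771.
  i=5: a_5=3, p_5 = 3*28165 + 6871 = 91366, q_5 = 3*2771 + 676 = 8989.
  i=6: a_6=2, p_6 = 2*91366 + 28165 = 210897, q_6 = 2*8989 + 2771 = 20749.
  i=7: a_7=3, p_7 = 3*210897 + 91366 = 724057, q_7 = 3*20749 + 8989 = 71236.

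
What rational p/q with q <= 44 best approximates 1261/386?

Expand x = 1261/386 as a continued fraction with the Euclidean algorithm:
  1261 = 3*386 + 103, so a_0 = 3.
  386 = 3*103 + 77, so a_1 = 3.
  103 = 1*77 + 26, so a_2 = 1.
  77 = 2*26 + 25, so a_3 = 2.
  26 = 1*25 + 1, so a_4 = 1.
  25 = 25*1 + 0, so a_5 = 25.
so x = [3; 3, 1, 2, 1, 25].
Convergents (p_i = a_i*p_{i-1} + p_{i-2}, q_i = a_i*q_{i-1} + q_{i-2} with p_{-2}=0, p_{-1}=1, q_{-2}=1, q_{-1}=0), until the denominator exceeds 44:
  i=0: a_0=3, p_0 = 3*1 + 0 = 3, q_0 = 3*0 + 1 = 1.
  i=1: a_1=3, p_1 = 3*3 + 1 = 10, q_1 = 3*1 + 0 = 3.
  i=2: a_2=1, p_2 = 1*10 + 3 = 13, q_2 = 1*3 + 1 = 4.
  i=3: a_3=2, p_3 = 2*13 + 10 = 36, q_3 = 2*4 + 3 = 11.
  i=4: a_4=1, p_4 = 1*36 + 13 = 49, q_4 = 1*11 + 4 = 15.
  i=5: a_5=25, p_5 = 25*49 + 36 = 1261, q_5 = 25*15 + 11 = 386.
q_5 = 386 > 44, so the last convergent with denominator <= 44 is p_4/q_4 = 49/15.
The closest fraction with denominator <= 44 is either p_4/q_4 or the intermediate fraction (k*p_4 + p_3)/(k*q_4 + q_3) with the largest k >= 1 whose denominator stays <= 44; these approach x as k grows, and every other convergent or intermediate fraction in range is farther away.
Largest k: floor((44 - q_3)/q_4) = floor((44 - 11)/15) = 2.
That gives (2*49 + 36)/(2*15 + 11) = 134/41.
Compare the errors: |x - 49/15| = |1261*15 - 49*386|/(386*15) = 1/5790, and |x - 134/41| = |1261*41 - 134*386|/(386*41) = 23/15826.
Cross-multiplying, 1*15826 = 15826 < 133170 = 23*5790, so 1/5790 is smaller: the convergent 49/15 is closer to x than 134/41.

49/15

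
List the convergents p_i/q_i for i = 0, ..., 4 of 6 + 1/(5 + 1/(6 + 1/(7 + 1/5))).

6/1, 31/5, 192/31, 1375/222, 7067/1141

Using the convergent recurrence p_i = a_i*p_{i-1} + p_{i-2}, q_i = a_i*q_{i-1} + q_{i-2} with p_{-2}=0, p_{-1}=1, q_{-2}=1, q_{-1}=0:
  i=0: a_0=6, p_0 = 6*1 + 0 = 6, q_0 = 6*0 + 1 = 1.
  i=1: a_1=5, p_1 = 5*6 + 1 = 31, q_1 = 5*1 + 0 = 5.
  i=2: a_2=6, p_2 = 6*31 + 6 = 192, q_2 = 6*5 + 1 = 31.
  i=3: a_3=7, p_3 = 7*192 + 31 = 1375, q_3 = 7*31 + 5 = 222.
  i=4: a_4=5, p_4 = 5*1375 + 192 = 7067, q_4 = 5*222 + 31 = 1141.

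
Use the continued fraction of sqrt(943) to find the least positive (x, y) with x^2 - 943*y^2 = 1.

First expand sqrt(943) as a continued fraction. With x_i = (sqrt(943) + m_i)/d_i and (m_0, d_0) = (0, 1): a_0 = floor(sqrt(943)) = 30, since 30^2 = 900 <= 943 < 961 = 31^2.
Iterate m_{i+1} = d_i*a_i - m_i, d_{i+1} = (943 - m_{i+1}^2)/d_i, a_{i+1} = floor((a_0 + m_{i+1})/d_{i+1}):
  m_1 = 1*30 - 0 = 30, d_1 = (943 - 30^2)/1 = 43/1 = 43, a_1 = floor((30 + 30)/43) = 1.
  m_2 = 43*1 - 30 = 13, d_2 = (943 - 13^2)/43 = 774/43 = 18, a_2 = floor((30 + 13)/18) = 2.
  m_3 = 18*2 - 13 = 23, d_3 = (943 - 23^2)/18 = 414/18 = 23, a_3 = floor((30 + 23)/23) = 2.
  m_4 = 23*2 - 23 = 23, d_4 = (943 - 23^2)/23 = 414/23 = 18, a_4 = floor((30 + 23)/18) = 2.
  m_5 = 18*2 - 23 = 13, d_5 = (943 - 13^2)/18 = 774/18 = 43, a_5 = floor((30 + 13)/43) = 1.
  m_6 = 43*1 - 13 = 30, d_6 = (943 - 30^2)/43 = 43/43 = 1, a_6 = floor((30 + 30)/1) = 60.
  m_7 = 1*60 - 30 = 30, d_7 = (943 - 30^2)/1 = 43/1 = 43: (m_7, d_7) = (m_1, d_1) = (30, 43), so from here the quotients repeat a_1, ..., a_6; the period length is 6.
So sqrt(943) = [30; (1, 2, 2, 2, 1, 60)] with period length k = 6.
k is even, so the fundamental solution of x^2 - 943y^2 = 1 is (p_{k-1}, q_{k-1}) = (p_5, q_5); compute convergents through index 5.
Convergents (p_i = a_i*p_{i-1} + p_{i-2}, q_i = a_i*q_{i-1} + q_{i-2} with p_{-2}=0, p_{-1}=1, q_{-2}=1, q_{-1}=0):
  i=0: a_0=30, p_0 = 30*1 + 0 = 30, q_0 = 30*0 + 1 = 1.
  i=1: a_1=1, p_1 = 1*30 + 1 = 31, q_1 = 1*1 + 0 = 1.
  i=2: a_2=2, p_2 = 2*31 + 30 = 92, q_2 = 2*1 + 1 = 3.
  i=3: a_3=2, p_3 = 2*92 + 31 = 215, q_3 = 2*3 + 1 = 7.
  i=4: a_4=2, p_4 = 2*215 + 92 = 522, q_4 = 2*7 + 3 = 17.
  i=5: a_5=1, p_5 = 1*522 + 215 = 737, q_5 = 1*17 + 7 = 24.
Check: 737^2 - 943*24^2 = 543169 - 543168 = 1, so (x, y) = (737, 24) solves the equation, and by the theorem it is the least positive solution.

(x, y) = (737, 24)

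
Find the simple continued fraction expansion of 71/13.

Run the Euclidean algorithm on 71 and 13; the successive quotients are the partial quotients a_0, a_1, ... (each step inverts the fractional part left over by the previous one):
  71 = 5*13 + 6, so a_0 = 5.
  13 = 2*6 + 1, so a_1 = 2.
  6 = 6*1 + 0, so a_2 = 6.
The remainder reaches 0 after 3 divisions, so the expansion has 3 partial quotients, read off in order.

[5; 2, 6]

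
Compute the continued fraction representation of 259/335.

[0; 1, 3, 2, 2, 4, 1, 2]

Run the Euclidean algorithm on 259 and 335; the successive quotients are the partial quotients a_0, a_1, ... (each step inverts the fractional part left over by the previous one):
  259 = 0*335 + 259, so a_0 = 0.
  335 = 1*259 + 76, so a_1 = 1.
  259 = 3*76 + 31, so a_2 = 3.
  76 = 2*31 + 14, so a_3 = 2.
  31 = 2*14 + 3, so a_4 = 2.
  14 = 4*3 + 2, so a_5 = 4.
  3 = 1*2 + 1, so a_6 = 1.
  2 = 2*1 + 0, so a_7 = 2.
The remainder reaches 0 after 8 divisions, so the expansion has 8 partial quotients, read off in order.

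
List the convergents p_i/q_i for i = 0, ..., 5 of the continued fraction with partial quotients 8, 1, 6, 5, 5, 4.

Using the convergent recurrence p_i = a_i*p_{i-1} + p_{i-2}, q_i = a_i*q_{i-1} + q_{i-2} with p_{-2}=0, p_{-1}=1, q_{-2}=1, q_{-1}=0:
  i=0: a_0=8, p_0 = 8*1 + 0 = 8, q_0 = 8*0 + 1 = 1.
  i=1: a_1=1, p_1 = 1*8 + 1 = 9, q_1 = 1*1 + 0 = 1.
  i=2: a_2=6, p_2 = 6*9 + 8 = 62, q_2 = 6*1 + 1 = 7.
  i=3: a_3=5, p_3 = 5*62 + 9 = 319, q_3 = 5*7 + 1 = 36.
  i=4: a_4=5, p_4 = 5*319 + 62 = 1657, q_4 = 5*36 + 7 = 187.
  i=5: a_5=4, p_5 = 4*1657 + 319 = 6947, q_5 = 4*187 + 36 = 784.

8/1, 9/1, 62/7, 319/36, 1657/187, 6947/784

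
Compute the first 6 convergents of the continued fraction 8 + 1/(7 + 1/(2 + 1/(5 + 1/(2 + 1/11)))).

Using the convergent recurrence p_i = a_i*p_{i-1} + p_{i-2}, q_i = a_i*q_{i-1} + q_{i-2} with p_{-2}=0, p_{-1}=1, q_{-2}=1, q_{-1}=0:
  i=0: a_0=8, p_0 = 8*1 + 0 = 8, q_0 = 8*0 + 1 = 1.
  i=1: a_1=7, p_1 = 7*8 + 1 = 57, q_1 = 7*1 + 0 = 7.
  i=2: a_2=2, p_2 = 2*57 + 8 = 122, q_2 = 2*7 + 1 = 15.
  i=3: a_3=5, p_3 = 5*122 + 57 = 667, q_3 = 5*15 + 7 = 82.
  i=4: a_4=2, p_4 = 2*667 + 122 = 1456, q_4 = 2*82 + 15 = 179.
  i=5: a_5=11, p_5 = 11*1456 + 667 = 16683, q_5 = 11*179 + 82 = 2051.

8/1, 57/7, 122/15, 667/82, 1456/179, 16683/2051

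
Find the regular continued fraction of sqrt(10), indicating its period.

Write x_i = (sqrt(10) + m_i)/d_i with (m_0, d_0) = (0, 1). a_0 = floor(sqrt(10)) = 3, since 3^2 = 9 <= 10 < 16 = 4^2.
Iterate m_{i+1} = d_i*a_i - m_i, d_{i+1} = (10 - m_{i+1}^2)/d_i, a_{i+1} = floor((a_0 + m_{i+1})/d_{i+1}):
  m_1 = 1*3 - 0 = 3, d_1 = (10 - 3^2)/1 = 1/1 = 1, a_1 = floor((3 + 3)/1) = 6.
  m_2 = 1*6 - 3 = 3, d_2 = (10 - 3^2)/1 = 1/1 = 1: (m_2, d_2) = (m_1, d_1) = (3, 1), so from here the quotient a_1 repeats; the period length is 1.
Hence the expansion of sqrt(10) is a_0 = 3 followed by the repeating block 6 (period 1).

[3; (6)]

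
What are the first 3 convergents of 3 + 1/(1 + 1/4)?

Using the convergent recurrence p_i = a_i*p_{i-1} + p_{i-2}, q_i = a_i*q_{i-1} + q_{i-2} with p_{-2}=0, p_{-1}=1, q_{-2}=1, q_{-1}=0:
  i=0: a_0=3, p_0 = 3*1 + 0 = 3, q_0 = 3*0 + 1 = 1.
  i=1: a_1=1, p_1 = 1*3 + 1 = 4, q_1 = 1*1 + 0 = 1.
  i=2: a_2=4, p_2 = 4*4 + 3 = 19, q_2 = 4*1 + 1 = 5.

3/1, 4/1, 19/5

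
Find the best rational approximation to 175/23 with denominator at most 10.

38/5

Expand x = 175/23 as a continued fraction with the Euclidean algorithm:
  175 = 7*23 + 14, so a_0 = 7.
  23 = 1*14 + 9, so a_1 = 1.
  14 = 1*9 + 5, so a_2 = 1.
  9 = 1*5 + 4, so a_3 = 1.
  5 = 1*4 + 1, so a_4 = 1.
  4 = 4*1 + 0, so a_5 = 4.
so x = [7; 1, 1, 1, 1, 4].
Convergents (p_i = a_i*p_{i-1} + p_{i-2}, q_i = a_i*q_{i-1} + q_{i-2} with p_{-2}=0, p_{-1}=1, q_{-2}=1, q_{-1}=0), until the denominator exceeds 10:
  i=0: a_0=7, p_0 = 7*1 + 0 = 7, q_0 = 7*0 + 1 = 1.
  i=1: a_1=1, p_1 = 1*7 + 1 = 8, q_1 = 1*1 + 0 = 1.
  i=2: a_2=1, p_2 = 1*8 + 7 = 15, q_2 = 1*1 + 1 = 2.
  i=3: a_3=1, p_3 = 1*15 + 8 = 23, q_3 = 1*2 + 1 = 3.
  i=4: a_4=1, p_4 = 1*23 + 15 = 38, q_4 = 1*3 + 2 = 5.
  i=5: a_5=4, p_5 = 4*38 + 23 = 175, q_5 = 4*5 + 3 = 23.
q_5 = 23 > 10, so the last convergent with denominator <= 10 is p_4/q_4 = 38/5.
The closest fraction with denominator <= 10 is either p_4/q_4 or the intermediate fraction (k*p_4 + p_3)/(k*q_4 + q_3) with the largest k >= 1 whose denominator stays <= 10; these approach x as k grows, and every other convergent or intermediate fraction in range is farther away.
Largest k: floor((10 - q_3)/q_4) = floor((10 - 3)/5) = 1.
That gives (1*38 + 23)/(1*5 + 3) = 61/8.
Compare the errors: |x - 38/5| = |175*5 - 38*23|/(23*5) = 1/115, and |x - 61/8| = |175*8 - 61*23|/(23*8) = 3/184.
Cross-multiplying, 1*184 = 184 < 345 = 3*115, so 1/115 is smaller: the convergent 38/5 is closer to x than 61/8.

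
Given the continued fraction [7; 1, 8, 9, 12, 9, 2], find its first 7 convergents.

Using the convergent recurrence p_i = a_i*p_{i-1} + p_{i-2}, q_i = a_i*q_{i-1} + q_{i-2} with p_{-2}=0, p_{-1}=1, q_{-2}=1, q_{-1}=0:
  i=0: a_0=7, p_0 = 7*1 + 0 = 7, q_0 = 7*0 + 1 = 1.
  i=1: a_1=1, p_1 = 1*7 + 1 = 8, q_1 = 1*1 + 0 = 1.
  i=2: a_2=8, p_2 = 8*8 + 7 = 71, q_2 = 8*1 + 1 = 9.
  i=3: a_3=9, p_3 = 9*71 + 8 = 647, q_3 = 9*9 + 1 = 82.
  i=4: a_4=12, p_4 = 12*647 + 71 = 7835, q_4 = 12*82 + 9 = 993.
  i=5: a_5=9, p_5 = 9*7835 + 647 = 71162, q_5 = 9*993 + 82 = 9019.
  i=6: a_6=2, p_6 = 2*71162 + 7835 = 150159, q_6 = 2*9019 + 993 = 19031.

7/1, 8/1, 71/9, 647/82, 7835/993, 71162/9019, 150159/19031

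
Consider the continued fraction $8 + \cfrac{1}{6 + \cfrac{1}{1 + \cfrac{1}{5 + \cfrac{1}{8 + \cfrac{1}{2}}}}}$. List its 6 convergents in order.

8/1, 49/6, 57/7, 334/41, 2729/335, 5792/711

Using the convergent recurrence p_i = a_i*p_{i-1} + p_{i-2}, q_i = a_i*q_{i-1} + q_{i-2} with p_{-2}=0, p_{-1}=1, q_{-2}=1, q_{-1}=0:
  i=0: a_0=8, p_0 = 8*1 + 0 = 8, q_0 = 8*0 + 1 = 1.
  i=1: a_1=6, p_1 = 6*8 + 1 = 49, q_1 = 6*1 + 0 = 6.
  i=2: a_2=1, p_2 = 1*49 + 8 = 57, q_2 = 1*6 + 1 = 7.
  i=3: a_3=5, p_3 = 5*57 + 49 = 334, q_3 = 5*7 + 6 = 41.
  i=4: a_4=8, p_4 = 8*334 + 57 = 2729, q_4 = 8*41 + 7 = 335.
  i=5: a_5=2, p_5 = 2*2729 + 334 = 5792, q_5 = 2*335 + 41 = 711.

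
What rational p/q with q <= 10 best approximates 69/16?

43/10

Expand x = 69/16 as a continued fraction with the Euclidean algorithm:
  69 = 4*16 + 5, so a_0 = 4.
  16 = 3*5 + 1, so a_1 = 3.
  5 = 5*1 + 0, so a_2 = 5.
so x = [4; 3, 5].
Convergents (p_i = a_i*p_{i-1} + p_{i-2}, q_i = a_i*q_{i-1} + q_{i-2} with p_{-2}=0, p_{-1}=1, q_{-2}=1, q_{-1}=0), until the denominator exceeds 10:
  i=0: a_0=4, p_0 = 4*1 + 0 = 4, q_0 = 4*0 + 1 = 1.
  i=1: a_1=3, p_1 = 3*4 + 1 = 13, q_1 = 3*1 + 0 = 3.
  i=2: a_2=5, p_2 = 5*13 + 4 = 69, q_2 = 5*3 + 1 = 16.
q_2 = 16 > 10, so the last convergent with denominator <= 10 is p_1/q_1 = 13/3.
The closest fraction with denominator <= 10 is either p_1/q_1 or the intermediate fraction (k*p_1 + p_0)/(k*q_1 + q_0) with the largest k >= 1 whose denominator stays <= 10; these approach x as k grows, and every other convergent or intermediate fraction in range is farther away.
Largest k: floor((10 - q_0)/q_1) = floor((10 - 1)/3) = 3.
That gives (3*13 + 4)/(3*3 + 1) = 43/10.
Compare the errors: |x - 13/3| = |69*3 - 13*16|/(16*3) = 1/48, and |x - 43/10| = |69*10 - 43*16|/(16*10) = 2/160.
Cross-multiplying, 2*48 = 96 < 160 = 1*160, so 2/160 is smaller: the intermediate fraction 43/10 is closer to x than 13/3.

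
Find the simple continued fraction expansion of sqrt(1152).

Write x_i = (sqrt(1152) + m_i)/d_i with (m_0, d_0) = (0, 1). a_0 = floor(sqrt(1152)) = 33, since 33^2 = 1089 <= 1152 < 1156 = 34^2.
Iterate m_{i+1} = d_i*a_i - m_i, d_{i+1} = (1152 - m_{i+1}^2)/d_i, a_{i+1} = floor((a_0 + m_{i+1})/d_{i+1}):
  m_1 = 1*33 - 0 = 33, d_1 = (1152 - 33^2)/1 = 63/1 = 63, a_1 = floor((33 + 33)/63) = 1.
  m_2 = 63*1 - 33 = 30, d_2 = (1152 - 30^2)/63 = 252/63 = 4, a_2 = floor((33 + 30)/4) = 15.
  m_3 = 4*15 - 30 = 30, d_3 = (1152 - 30^2)/4 = 252/4 = 63, a_3 = floor((33 + 30)/63) = 1.
  m_4 = 63*1 - 30 = 33, d_4 = (1152 - 33^2)/63 = 63/63 = 1, a_4 = floor((33 + 33)/1) = 66.
  m_5 = 1*66 - 33 = 33, d_5 = (1152 - 33^2)/1 = 63/1 = 63: (m_5, d_5) = (m_1, d_1) = (33, 63), so from here the quotients repeat a_1, ..., a_4; the period length is 4.
Hence the expansion of sqrt(1152) is a_0 = 33 followed by the repeating block 1, 15, 1, 66 (period 4).

[33; (1, 15, 1, 66)]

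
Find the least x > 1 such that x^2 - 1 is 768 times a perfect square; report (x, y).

(x, y) = (18817, 679)

First expand sqrt(768) as a continued fraction. With x_i = (sqrt(768) + m_i)/d_i and (m_0, d_0) = (0, 1): a_0 = floor(sqrt(768)) = 27, since 27^2 = 729 <= 768 < 784 = 28^2.
Iterate m_{i+1} = d_i*a_i - m_i, d_{i+1} = (768 - m_{i+1}^2)/d_i, a_{i+1} = floor((a_0 + m_{i+1})/d_{i+1}):
  m_1 = 1*27 - 0 = 27, d_1 = (768 - 27^2)/1 = 39/1 = 39, a_1 = floor((27 + 27)/39) = 1.
  m_2 = 39*1 - 27 = 12, d_2 = (768 - 12^2)/39 = 624/39 = 16, a_2 = floor((27 + 12)/16) = 2.
  m_3 = 16*2 - 12 = 20, d_3 = (768 - 20^2)/16 = 368/16 = 23, a_3 = floor((27 + 20)/23) = 2.
  m_4 = 23*2 - 20 = 26, d_4 = (768 - 26^2)/23 = 92/23 = 4, a_4 = floor((27 + 26)/4) = 13.
  m_5 = 4*13 - 26 = 26, d_5 = (768 - 26^2)/4 = 92/4 = 23, a_5 = floor((27 + 26)/23) = 2.
  m_6 = 23*2 - 26 = 20, d_6 = (768 - 20^2)/23 = 368/23 = 16, a_6 = floor((27 + 20)/16) = 2.
  m_7 = 16*2 - 20 = 12, d_7 = (768 - 12^2)/16 = 624/16 = 39, a_7 = floor((27 + 12)/39) = 1.
  m_8 = 39*1 - 12 = 27, d_8 = (768 - 27^2)/39 = 39/39 = 1, a_8 = floor((27 + 27)/1) = 54.
  m_9 = 1*54 - 27 = 27, d_9 = (768 - 27^2)/1 = 39/1 = 39: (m_9, d_9) = (m_1, d_1) = (27, 39), so from here the quotients repeat a_1, ..., a_8; the period length is 8.
So sqrt(768) = [27; (1, 2, 2, 13, 2, 2, 1, 54)] with period length k = 8.
k is even, so the fundamental solution of x^2 - 768y^2 = 1 is (p_{k-1}, q_{k-1}) = (p_7, q_7); compute convergents through index 7.
Convergents (p_i = a_i*p_{i-1} + p_{i-2}, q_i = a_i*q_{i-1} + q_{i-2} with p_{-2}=0, p_{-1}=1, q_{-2}=1, q_{-1}=0):
  i=0: a_0=27, p_0 = 27*1 + 0 = 27, q_0 = 27*0 + 1 = 1.
  i=1: a_1=1, p_1 = 1*27 + 1 = 28, q_1 = 1*1 + 0 = 1.
  i=2: a_2=2, p_2 = 2*28 + 27 = 83, q_2 = 2*1 + 1 = 3.
  i=3: a_3=2, p_3 = 2*83 + 28 = 194, q_3 = 2*3 + 1 = 7.
  i=4: a_4=13, p_4 = 13*194 + 83 = 2605, q_4 = 13*7 + 3 = 94.
  i=5: a_5=2, p_5 = 2*2605 + 194 = 5404, q_5 = 2*94 + 7 = 195.
  i=6: a_6=2, p_6 = 2*5404 + 2605 = 13413, q_6 = 2*195 + 94 = 484.
  i=7: a_7=1, p_7 = 1*13413 + 5404 = 18817, q_7 = 1*484 + 195 = 679.
Check: 18817^2 - 768*679^2 = 354079489 - 354079488 = 1, so (x, y) = (18817, 679) solves the equation, and by the theorem it is the least positive solution.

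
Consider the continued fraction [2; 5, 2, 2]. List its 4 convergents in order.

Using the convergent recurrence p_i = a_i*p_{i-1} + p_{i-2}, q_i = a_i*q_{i-1} + q_{i-2} with p_{-2}=0, p_{-1}=1, q_{-2}=1, q_{-1}=0:
  i=0: a_0=2, p_0 = 2*1 + 0 = 2, q_0 = 2*0 + 1 = 1.
  i=1: a_1=5, p_1 = 5*2 + 1 = 11, q_1 = 5*1 + 0 = 5.
  i=2: a_2=2, p_2 = 2*11 + 2 = 24, q_2 = 2*5 + 1 = 11.
  i=3: a_3=2, p_3 = 2*24 + 11 = 59, q_3 = 2*11 + 5 = 27.

2/1, 11/5, 24/11, 59/27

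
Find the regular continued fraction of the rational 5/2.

[2; 2]

Run the Euclidean algorithm on 5 and 2; the successive quotients are the partial quotients a_0, a_1, ... (each step inverts the fractional part left over by the previous one):
  5 = 2*2 + 1, so a_0 = 2.
  2 = 2*1 + 0, so a_1 = 2.
The remainder reaches 0 after 2 divisions, so the expansion has 2 partial quotients, read off in order.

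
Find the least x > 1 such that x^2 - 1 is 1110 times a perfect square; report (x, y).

First expand sqrt(1110) as a continued fraction. With x_i = (sqrt(1110) + m_i)/d_i and (m_0, d_0) = (0, 1): a_0 = floor(sqrt(1110)) = 33, since 33^2 = 1089 <= 1110 < 1156 = 34^2.
Iterate m_{i+1} = d_i*a_i - m_i, d_{i+1} = (1110 - m_{i+1}^2)/d_i, a_{i+1} = floor((a_0 + m_{i+1})/d_{i+1}):
  m_1 = 1*33 - 0 = 33, d_1 = (1110 - 33^2)/1 = 21/1 = 21, a_1 = floor((33 + 33)/21) = 3.
  m_2 = 21*3 - 33 = 30, d_2 = (1110 - 30^2)/21 = 210/21 = 10, a_2 = floor((33 + 30)/10) = 6.
  m_3 = 10*6 - 30 = 30, d_3 = (1110 - 30^2)/10 = 210/10 = 21, a_3 = floor((33 + 30)/21) = 3.
  m_4 = 21*3 - 30 = 33, d_4 = (1110 - 33^2)/21 = 21/21 = 1, a_4 = floor((33 + 33)/1) = 66.
  m_5 = 1*66 - 33 = 33, d_5 = (1110 - 33^2)/1 = 21/1 = 21: (m_5, d_5) = (m_1, d_1) = (33, 21), so from here the quotients repeat a_1, ..., a_4; the period length is 4.
So sqrt(1110) = [33; (3, 6, 3, 66)] with period length k = 4.
k is even, so the fundamental solution of x^2 - 1110y^2 = 1 is (p_{k-1}, q_{k-1}) = (p_3, q_3); compute convergents through index 3.
Convergents (p_i = a_i*p_{i-1} + p_{i-2}, q_i = a_i*q_{i-1} + q_{i-2} with p_{-2}=0, p_{-1}=1, q_{-2}=1, q_{-1}=0):
  i=0: a_0=33, p_0 = 33*1 + 0 = 33, q_0 = 33*0 + 1 = 1.
  i=1: a_1=3, p_1 = 3*33 + 1 = 100, q_1 = 3*1 + 0 = 3.
  i=2: a_2=6, p_2 = 6*100 + 33 = 633, q_2 = 6*3 + 1 = 19.
  i=3: a_3=3, p_3 = 3*633 + 100 = 1999, q_3 = 3*19 + 3 = 60.
Check: 1999^2 - 1110*60^2 = 3996001 - 3996000 = 1, so (x, y) = (1999, 60) solves the equation, and by the theorem it is the least positive solution.

(x, y) = (1999, 60)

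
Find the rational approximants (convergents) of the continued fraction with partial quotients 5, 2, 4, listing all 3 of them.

Using the convergent recurrence p_i = a_i*p_{i-1} + p_{i-2}, q_i = a_i*q_{i-1} + q_{i-2} with p_{-2}=0, p_{-1}=1, q_{-2}=1, q_{-1}=0:
  i=0: a_0=5, p_0 = 5*1 + 0 = 5, q_0 = 5*0 + 1 = 1.
  i=1: a_1=2, p_1 = 2*5 + 1 = 11, q_1 = 2*1 + 0 = 2.
  i=2: a_2=4, p_2 = 4*11 + 5 = 49, q_2 = 4*2 + 1 = 9.

5/1, 11/2, 49/9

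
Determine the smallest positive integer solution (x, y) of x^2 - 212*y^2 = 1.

(x, y) = (66249, 4550)

First expand sqrt(212) as a continued fraction. With x_i = (sqrt(212) + m_i)/d_i and (m_0, d_0) = (0, 1): a_0 = floor(sqrt(212)) = 14, since 14^2 = 196 <= 212 < 225 = 15^2.
Iterate m_{i+1} = d_i*a_i - m_i, d_{i+1} = (212 - m_{i+1}^2)/d_i, a_{i+1} = floor((a_0 + m_{i+1})/d_{i+1}):
  m_1 = 1*14 - 0 = 14, d_1 = (212 - 14^2)/1 = 16/1 = 16, a_1 = floor((14 + 14)/16) = 1.
  m_2 = 16*1 - 14 = 2, d_2 = (212 - 2^2)/16 = 208/16 = 13, a_2 = floor((14 + 2)/13) = 1.
  m_3 = 13*1 - 2 = 11, d_3 = (212 - 11^2)/13 = 91/13 = 7, a_3 = floor((14 + 11)/7) = 3.
  m_4 = 7*3 - 11 = 10, d_4 = (212 - 10^2)/7 = 112/7 = 16, a_4 = floor((14 + 10)/16) = 1.
  m_5 = 16*1 - 10 = 6, d_5 = (212 - 6^2)/16 = 176/16 = 11, a_5 = floor((14 + 6)/11) = 1.
  m_6 = 11*1 - 6 = 5, d_6 = (212 - 5^2)/11 = 187/11 = 17, a_6 = floor((14 + 5)/17) = 1.
  m_7 = 17*1 - 5 = 12, d_7 = (212 - 12^2)/17 = 68/17 = 4, a_7 = floor((14 + 12)/4) = 6.
  m_8 = 4*6 - 12 = 12, d_8 = (212 - 12^2)/4 = 68/4 = 17, a_8 = floor((14 + 12)/17) = 1.
  m_9 = 17*1 - 12 = 5, d_9 = (212 - 5^2)/17 = 187/17 = 11, a_9 = floor((14 + 5)/11) = 1.
  m_10 = 11*1 - 5 = 6, d_10 = (212 - 6^2)/11 = 176/11 = 16, a_10 = floor((14 + 6)/16) = 1.
  m_11 = 16*1 - 6 = 10, d_11 = (212 - 10^2)/16 = 112/16 = 7, a_11 = floor((14 + 10)/7) = 3.
  m_12 = 7*3 - 10 = 11, d_12 = (212 - 11^2)/7 = 91/7 = 13, a_12 = floor((14 + 11)/13) = 1.
  m_13 = 13*1 - 11 = 2, d_13 = (212 - 2^2)/13 = 208/13 = 16, a_13 = floor((14 + 2)/16) = 1.
  m_14 = 16*1 - 2 = 14, d_14 = (212 - 14^2)/16 = 16/16 = 1, a_14 = floor((14 + 14)/1) = 28.
  m_15 = 1*28 - 14 = 14, d_15 = (212 - 14^2)/1 = 16/1 = 16: (m_15, d_15) = (m_1, d_1) = (14, 16), so from here the quotients repeat a_1, ..., a_14; the period length is 14.
So sqrt(212) = [14; (1, 1, 3, 1, 1, 1, 6, 1, 1, 1, 3, 1, 1, 28)] with period length k = 14.
k is even, so the fundamental solution of x^2 - 212y^2 = 1 is (p_{k-1}, q_{k-1}) = (p_13, q_13); compute convergents through index 13.
Convergents (p_i = a_i*p_{i-1} + p_{i-2}, q_i = a_i*q_{i-1} + q_{i-2} with p_{-2}=0, p_{-1}=1, q_{-2}=1, q_{-1}=0):
  i=0: a_0=14, p_0 = 14*1 + 0 = 14, q_0 = 14*0 + 1 = 1.
  i=1: a_1=1, p_1 = 1*14 + 1 = 15, q_1 = 1*1 + 0 = 1.
  i=2: a_2=1, p_2 = 1*15 + 14 = 29, q_2 = 1*1 + 1 = 2.
  i=3: a_3=3, p_3 = 3*29 + 15 = 102, q_3 = 3*2 + 1 = 7.
  i=4: a_4=1, p_4 = 1*102 + 29 = 131, q_4 = 1*7 + 2 = 9.
  i=5: a_5=1, p_5 = 1*131 + 102 = 233, q_5 = 1*9 + 7 = 16.
  i=6: a_6=1, p_6 = 1*233 + 131 = 364, q_6 = 1*16 + 9 = 25.
  i=7: a_7=6, p_7 = 6*364 + 233 = 2417, q_7 = 6*25 + 16 = 166.
  i=8: a_8=1, p_8 = 1*2417 + 364 = 2781, q_8 = 1*166 + 25 = 191.
  i=9: a_9=1, p_9 = 1*2781 + 2417 = 5198, q_9 = 1*191 + 166 = 357.
  i=10: a_10=1, p_10 = 1*5198 + 2781 = 7979, q_10 = 1*357 + 191 = 548.
  i=11: a_11=3, p_11 = 3*7979 + 5198 = 29135, q_11 = 3*548 + 357 = 2001.
  i=12: a_12=1, p_12 = 1*29135 + 7979 = 37114, q_12 = 1*2001 + 548 = 2549.
  i=13: a_13=1, p_13 = 1*37114 + 29135 = 66249, q_13 = 1*2549 + 2001 = 4550.
Check: 66249^2 - 212*4550^2 = 4388930001 - 4388930000 = 1, so (x, y) = (66249, 4550) solves the equation, and by the theorem it is the least positive solution.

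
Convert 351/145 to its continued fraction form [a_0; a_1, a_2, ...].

Run the Euclidean algorithm on 351 and 145; the successive quotients are the partial quotients a_0, a_1, ... (each step inverts the fractional part left over by the previous one):
  351 = 2*145 + 61, so a_0 = 2.
  145 = 2*61 + 23, so a_1 = 2.
  61 = 2*23 + 15, so a_2 = 2.
  23 = 1*15 + 8, so a_3 = 1.
  15 = 1*8 + 7, so a_4 = 1.
  8 = 1*7 + 1, so a_5 = 1.
  7 = 7*1 + 0, so a_6 = 7.
The remainder reaches 0 after 7 divisions, so the expansion has 7 partial quotients, read off in order.

[2; 2, 2, 1, 1, 1, 7]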